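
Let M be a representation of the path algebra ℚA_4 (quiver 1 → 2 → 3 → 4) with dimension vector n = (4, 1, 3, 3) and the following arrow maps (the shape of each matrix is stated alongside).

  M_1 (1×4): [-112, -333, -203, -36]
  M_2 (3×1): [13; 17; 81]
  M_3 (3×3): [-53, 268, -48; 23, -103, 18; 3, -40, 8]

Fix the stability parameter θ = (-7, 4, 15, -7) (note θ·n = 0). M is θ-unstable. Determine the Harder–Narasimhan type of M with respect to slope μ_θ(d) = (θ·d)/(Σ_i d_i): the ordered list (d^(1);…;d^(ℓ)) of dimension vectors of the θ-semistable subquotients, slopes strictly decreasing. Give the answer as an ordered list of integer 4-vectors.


Via rank(M_{q-1}∘⋯∘M_p): M ≅ I[1,1]^3, I[1,4], I[3,3], I[3,4], I[4,4].
μ_θ-semistable layers: μ^(1)=15; μ^(2)=4; μ^(3)=-7

((0, 0, 1, 0); (0, 1, 2, 2); (4, 0, 0, 1))


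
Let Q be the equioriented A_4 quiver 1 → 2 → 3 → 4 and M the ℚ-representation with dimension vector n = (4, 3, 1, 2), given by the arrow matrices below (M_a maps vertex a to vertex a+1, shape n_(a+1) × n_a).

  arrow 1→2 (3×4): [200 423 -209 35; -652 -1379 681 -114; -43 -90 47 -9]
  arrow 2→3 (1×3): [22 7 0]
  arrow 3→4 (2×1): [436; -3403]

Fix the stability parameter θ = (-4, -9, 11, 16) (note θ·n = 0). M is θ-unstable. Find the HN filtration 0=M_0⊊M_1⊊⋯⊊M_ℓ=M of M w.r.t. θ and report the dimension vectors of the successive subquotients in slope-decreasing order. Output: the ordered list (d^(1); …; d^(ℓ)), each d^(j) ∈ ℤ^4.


Via rank(M_{q-1}∘⋯∘M_p): M ≅ I[1,1], I[1,2]^2, I[1,4], I[4,4].
μ_θ-semistable layers: μ^(1)=16; μ^(2)=11; μ^(3)=-4; μ^(4)=-13/2

((0, 0, 0, 2); (0, 0, 1, 0); (1, 0, 0, 0); (3, 3, 0, 0))


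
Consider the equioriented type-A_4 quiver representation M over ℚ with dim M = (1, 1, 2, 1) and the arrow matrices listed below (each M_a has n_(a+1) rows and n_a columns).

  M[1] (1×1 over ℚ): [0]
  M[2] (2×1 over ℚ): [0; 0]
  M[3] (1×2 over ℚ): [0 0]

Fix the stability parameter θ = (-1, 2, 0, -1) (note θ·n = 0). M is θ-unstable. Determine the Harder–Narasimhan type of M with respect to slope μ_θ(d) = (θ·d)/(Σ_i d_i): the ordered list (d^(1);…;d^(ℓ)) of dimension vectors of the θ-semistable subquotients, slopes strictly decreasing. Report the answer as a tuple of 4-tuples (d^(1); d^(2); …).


Via rank(M_{q-1}∘⋯∘M_p): M ≅ I[1,1], I[2,2], I[3,3]^2, I[4,4].
μ_θ-semistable layers: μ^(1)=2; μ^(2)=0; μ^(3)=-1

((0, 1, 0, 0); (0, 0, 2, 0); (1, 0, 0, 1))


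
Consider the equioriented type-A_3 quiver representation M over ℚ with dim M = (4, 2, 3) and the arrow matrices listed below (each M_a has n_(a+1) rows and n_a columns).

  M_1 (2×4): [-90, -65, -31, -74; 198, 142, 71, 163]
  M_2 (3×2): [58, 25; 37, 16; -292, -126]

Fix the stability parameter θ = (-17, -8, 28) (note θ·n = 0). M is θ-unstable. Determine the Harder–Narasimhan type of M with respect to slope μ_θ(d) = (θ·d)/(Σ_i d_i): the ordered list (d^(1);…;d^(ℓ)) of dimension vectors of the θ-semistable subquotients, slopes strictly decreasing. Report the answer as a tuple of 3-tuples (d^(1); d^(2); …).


Via rank(M_{q-1}∘⋯∘M_p): M ≅ I[1,1]^2, I[1,3]^2, I[3,3].
μ_θ-semistable layers: μ^(1)=28; μ^(2)=-8; μ^(3)=-17

((0, 0, 3); (0, 2, 0); (4, 0, 0))


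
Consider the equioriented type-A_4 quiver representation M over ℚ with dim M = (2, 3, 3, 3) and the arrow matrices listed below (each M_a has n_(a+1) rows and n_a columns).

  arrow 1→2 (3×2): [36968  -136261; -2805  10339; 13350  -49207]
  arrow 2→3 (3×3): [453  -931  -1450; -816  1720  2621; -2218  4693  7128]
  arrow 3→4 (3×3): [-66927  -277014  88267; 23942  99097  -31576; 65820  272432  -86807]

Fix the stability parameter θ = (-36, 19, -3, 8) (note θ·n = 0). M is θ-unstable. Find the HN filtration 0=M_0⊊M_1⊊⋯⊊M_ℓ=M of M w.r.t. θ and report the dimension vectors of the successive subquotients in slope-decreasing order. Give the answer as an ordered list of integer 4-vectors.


Via rank(M_{q-1}∘⋯∘M_p): M ≅ I[1,4]^2, I[2,4].
μ_θ-semistable layers: μ^(1)=8; μ^(2)=-36

((0, 3, 3, 3); (2, 0, 0, 0))


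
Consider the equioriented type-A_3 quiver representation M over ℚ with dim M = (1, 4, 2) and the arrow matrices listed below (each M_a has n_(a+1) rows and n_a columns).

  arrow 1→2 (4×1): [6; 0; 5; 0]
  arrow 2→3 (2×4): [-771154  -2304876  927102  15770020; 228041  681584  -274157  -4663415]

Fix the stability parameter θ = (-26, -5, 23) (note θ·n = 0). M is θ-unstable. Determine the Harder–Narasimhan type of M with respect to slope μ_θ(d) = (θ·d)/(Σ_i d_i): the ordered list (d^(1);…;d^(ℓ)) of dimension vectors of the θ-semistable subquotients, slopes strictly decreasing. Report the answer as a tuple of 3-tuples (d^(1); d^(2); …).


Barcode: M ≅ I[1,3], I[2,2]^2, I[2,3]. HN layers by μ_θ (3 steps, strictly decreasing):
  μ^(1)=23; μ^(2)=-5; μ^(3)=-26

((0, 0, 2); (0, 4, 0); (1, 0, 0))


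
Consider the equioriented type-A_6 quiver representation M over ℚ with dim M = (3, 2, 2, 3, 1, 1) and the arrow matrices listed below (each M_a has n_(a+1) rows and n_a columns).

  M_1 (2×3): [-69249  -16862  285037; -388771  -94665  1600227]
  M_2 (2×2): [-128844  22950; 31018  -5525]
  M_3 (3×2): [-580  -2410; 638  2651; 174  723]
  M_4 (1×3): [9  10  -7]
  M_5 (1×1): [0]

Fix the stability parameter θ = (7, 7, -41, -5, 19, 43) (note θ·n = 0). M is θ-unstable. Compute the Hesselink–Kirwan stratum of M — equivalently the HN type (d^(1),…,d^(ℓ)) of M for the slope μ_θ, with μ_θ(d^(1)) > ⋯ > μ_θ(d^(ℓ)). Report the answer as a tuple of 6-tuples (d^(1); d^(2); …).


Interval decomposition of M: I[1,1], I[1,2], I[1,5], I[3,3], I[4,4]^2, I[6,6].
HN type (ℓ=6): μ^(1)=43; μ^(2)=19; μ^(3)=7; μ^(4)=-5; μ^(5)=-9; μ^(6)=-41

((0, 0, 0, 0, 0, 1); (0, 0, 0, 0, 1, 0); (2, 1, 0, 0, 0, 0); (0, 0, 0, 3, 0, 0); (1, 1, 1, 0, 0, 0); (0, 0, 1, 0, 0, 0))


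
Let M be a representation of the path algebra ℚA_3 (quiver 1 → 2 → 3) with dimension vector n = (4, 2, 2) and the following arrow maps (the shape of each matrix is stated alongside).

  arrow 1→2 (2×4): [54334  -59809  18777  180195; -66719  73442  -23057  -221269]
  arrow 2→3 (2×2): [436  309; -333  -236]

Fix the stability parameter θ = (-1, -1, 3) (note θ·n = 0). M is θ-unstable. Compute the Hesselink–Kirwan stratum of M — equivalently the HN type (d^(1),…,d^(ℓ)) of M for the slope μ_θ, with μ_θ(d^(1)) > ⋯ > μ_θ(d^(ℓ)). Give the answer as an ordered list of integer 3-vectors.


Via rank(M_{q-1}∘⋯∘M_p): M ≅ I[1,1]^2, I[1,3]^2.
μ_θ-semistable layers: μ^(1)=3; μ^(2)=-1

((0, 0, 2); (4, 2, 0))


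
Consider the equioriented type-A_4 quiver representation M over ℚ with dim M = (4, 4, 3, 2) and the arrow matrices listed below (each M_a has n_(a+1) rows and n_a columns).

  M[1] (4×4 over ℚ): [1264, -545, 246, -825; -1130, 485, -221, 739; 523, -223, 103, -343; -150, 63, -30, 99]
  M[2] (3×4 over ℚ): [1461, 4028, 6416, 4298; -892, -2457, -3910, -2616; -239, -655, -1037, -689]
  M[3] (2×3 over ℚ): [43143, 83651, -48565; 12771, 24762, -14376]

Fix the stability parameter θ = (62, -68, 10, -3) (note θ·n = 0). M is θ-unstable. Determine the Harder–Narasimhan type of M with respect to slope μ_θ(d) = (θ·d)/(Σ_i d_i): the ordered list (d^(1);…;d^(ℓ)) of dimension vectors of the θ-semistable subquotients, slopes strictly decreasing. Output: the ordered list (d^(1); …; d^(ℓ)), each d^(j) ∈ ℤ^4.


Via rank(M_{q-1}∘⋯∘M_p): M ≅ I[1,1], I[1,3], I[1,4]^2, I[2,2].
μ_θ-semistable layers: μ^(1)=62; μ^(2)=10; μ^(3)=7/2; μ^(4)=-3; μ^(5)=-68

((1, 0, 0, 0); (0, 0, 1, 0); (0, 0, 2, 2); (3, 3, 0, 0); (0, 1, 0, 0))


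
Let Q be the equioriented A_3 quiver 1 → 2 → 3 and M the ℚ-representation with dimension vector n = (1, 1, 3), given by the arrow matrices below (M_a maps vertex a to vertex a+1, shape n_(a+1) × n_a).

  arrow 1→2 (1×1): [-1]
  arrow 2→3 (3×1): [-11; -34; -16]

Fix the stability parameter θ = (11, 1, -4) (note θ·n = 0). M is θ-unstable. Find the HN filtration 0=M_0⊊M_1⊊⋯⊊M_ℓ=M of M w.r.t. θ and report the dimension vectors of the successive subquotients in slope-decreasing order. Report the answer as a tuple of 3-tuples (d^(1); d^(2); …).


Via rank(M_{q-1}∘⋯∘M_p): M ≅ I[1,3], I[3,3]^2.
μ_θ-semistable layers: μ^(1)=8/3; μ^(2)=-4

((1, 1, 1); (0, 0, 2))


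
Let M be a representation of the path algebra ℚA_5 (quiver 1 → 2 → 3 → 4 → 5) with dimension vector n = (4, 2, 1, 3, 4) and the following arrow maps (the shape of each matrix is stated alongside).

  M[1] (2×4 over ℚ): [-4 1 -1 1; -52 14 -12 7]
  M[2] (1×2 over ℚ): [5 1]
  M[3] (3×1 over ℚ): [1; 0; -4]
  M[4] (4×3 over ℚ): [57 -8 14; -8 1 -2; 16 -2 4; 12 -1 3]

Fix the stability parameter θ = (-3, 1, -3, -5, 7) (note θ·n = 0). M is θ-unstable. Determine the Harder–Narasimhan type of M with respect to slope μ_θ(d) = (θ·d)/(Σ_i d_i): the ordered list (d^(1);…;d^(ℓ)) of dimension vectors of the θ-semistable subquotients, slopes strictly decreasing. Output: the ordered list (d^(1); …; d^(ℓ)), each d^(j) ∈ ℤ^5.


Barcode: M ≅ I[1,1]^2, I[1,2], I[1,5], I[4,5]^2, I[5,5]. HN layers by μ_θ (5 steps, strictly decreasing):
  μ^(1)=7; μ^(2)=1; μ^(3)=-7/3; μ^(4)=-3; μ^(5)=-5

((0, 0, 0, 0, 4); (0, 1, 0, 0, 0); (0, 1, 1, 1, 0); (4, 0, 0, 0, 0); (0, 0, 0, 2, 0))


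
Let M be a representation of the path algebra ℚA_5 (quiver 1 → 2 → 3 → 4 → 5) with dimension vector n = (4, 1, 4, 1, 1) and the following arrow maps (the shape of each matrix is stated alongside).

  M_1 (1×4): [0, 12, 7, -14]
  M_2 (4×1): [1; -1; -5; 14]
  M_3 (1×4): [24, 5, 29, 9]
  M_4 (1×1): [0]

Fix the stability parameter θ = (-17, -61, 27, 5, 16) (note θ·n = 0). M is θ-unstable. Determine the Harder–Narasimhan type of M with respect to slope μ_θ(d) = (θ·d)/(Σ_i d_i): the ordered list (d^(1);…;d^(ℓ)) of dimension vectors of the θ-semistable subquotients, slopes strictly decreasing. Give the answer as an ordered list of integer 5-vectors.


Interval decomposition of M: I[1,1]^3, I[1,3], I[3,3]^2, I[3,4], I[5,5].
HN type (ℓ=4): μ^(1)=27; μ^(2)=16; μ^(3)=-17; μ^(4)=-39

((0, 0, 3, 0, 0); (0, 0, 1, 1, 1); (3, 0, 0, 0, 0); (1, 1, 0, 0, 0))


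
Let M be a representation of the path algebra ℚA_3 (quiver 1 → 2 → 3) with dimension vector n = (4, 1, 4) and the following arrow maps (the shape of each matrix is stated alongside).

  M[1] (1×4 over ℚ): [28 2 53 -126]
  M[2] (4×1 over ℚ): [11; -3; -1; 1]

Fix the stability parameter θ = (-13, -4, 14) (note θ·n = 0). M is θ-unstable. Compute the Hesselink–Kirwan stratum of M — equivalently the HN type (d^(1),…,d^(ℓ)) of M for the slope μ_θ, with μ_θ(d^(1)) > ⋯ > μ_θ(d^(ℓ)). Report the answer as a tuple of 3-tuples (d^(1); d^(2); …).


Barcode: M ≅ I[1,1]^3, I[1,3], I[3,3]^3. HN layers by μ_θ (3 steps, strictly decreasing):
  μ^(1)=14; μ^(2)=-4; μ^(3)=-13

((0, 0, 4); (0, 1, 0); (4, 0, 0))


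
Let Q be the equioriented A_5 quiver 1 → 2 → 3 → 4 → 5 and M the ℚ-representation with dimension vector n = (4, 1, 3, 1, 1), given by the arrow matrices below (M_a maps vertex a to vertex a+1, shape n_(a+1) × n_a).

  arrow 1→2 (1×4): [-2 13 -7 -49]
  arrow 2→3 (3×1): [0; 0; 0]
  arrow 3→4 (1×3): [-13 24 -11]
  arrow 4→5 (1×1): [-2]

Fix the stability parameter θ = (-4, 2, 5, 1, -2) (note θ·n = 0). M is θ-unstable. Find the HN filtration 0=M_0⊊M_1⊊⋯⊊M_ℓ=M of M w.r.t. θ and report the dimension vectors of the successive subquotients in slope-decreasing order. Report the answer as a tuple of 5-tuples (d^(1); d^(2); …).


Interval decomposition of M: I[1,1]^3, I[1,2], I[3,3]^2, I[3,5].
HN type (ℓ=4): μ^(1)=5; μ^(2)=2; μ^(3)=4/3; μ^(4)=-4

((0, 0, 2, 0, 0); (0, 1, 0, 0, 0); (0, 0, 1, 1, 1); (4, 0, 0, 0, 0))


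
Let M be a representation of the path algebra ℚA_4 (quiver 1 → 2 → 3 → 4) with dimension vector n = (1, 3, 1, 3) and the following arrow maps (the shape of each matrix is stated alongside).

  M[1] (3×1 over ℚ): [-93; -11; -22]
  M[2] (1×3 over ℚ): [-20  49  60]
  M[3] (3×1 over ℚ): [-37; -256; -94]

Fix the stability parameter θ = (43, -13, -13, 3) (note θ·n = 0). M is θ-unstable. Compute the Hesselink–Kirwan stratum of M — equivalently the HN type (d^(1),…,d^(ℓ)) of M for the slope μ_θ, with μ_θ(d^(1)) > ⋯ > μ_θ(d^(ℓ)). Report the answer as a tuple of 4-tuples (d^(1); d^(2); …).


Interval decomposition of M: I[1,4], I[2,2]^2, I[4,4]^2.
HN type (ℓ=3): μ^(1)=5; μ^(2)=3; μ^(3)=-13

((1, 1, 1, 1); (0, 0, 0, 2); (0, 2, 0, 0))


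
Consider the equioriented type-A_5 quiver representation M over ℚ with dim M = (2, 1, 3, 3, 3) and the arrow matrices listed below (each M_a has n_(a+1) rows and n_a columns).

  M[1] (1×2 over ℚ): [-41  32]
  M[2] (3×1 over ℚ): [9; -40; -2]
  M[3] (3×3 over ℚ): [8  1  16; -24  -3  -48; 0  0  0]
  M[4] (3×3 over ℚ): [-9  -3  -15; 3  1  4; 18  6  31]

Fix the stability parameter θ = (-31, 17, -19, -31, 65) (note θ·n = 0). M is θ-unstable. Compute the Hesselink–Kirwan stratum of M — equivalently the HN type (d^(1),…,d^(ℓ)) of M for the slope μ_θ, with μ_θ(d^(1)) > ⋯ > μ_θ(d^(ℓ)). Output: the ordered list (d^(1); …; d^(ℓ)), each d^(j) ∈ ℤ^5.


Barcode: M ≅ I[1,1], I[1,3], I[3,3], I[3,4], I[4,5]^2, I[5,5]. HN layers by μ_θ (5 steps, strictly decreasing):
  μ^(1)=65; μ^(2)=-1; μ^(3)=-19; μ^(4)=-25; μ^(5)=-31

((0, 0, 0, 0, 3); (0, 1, 1, 0, 0); (0, 0, 1, 0, 0); (0, 0, 1, 1, 0); (2, 0, 0, 2, 0))


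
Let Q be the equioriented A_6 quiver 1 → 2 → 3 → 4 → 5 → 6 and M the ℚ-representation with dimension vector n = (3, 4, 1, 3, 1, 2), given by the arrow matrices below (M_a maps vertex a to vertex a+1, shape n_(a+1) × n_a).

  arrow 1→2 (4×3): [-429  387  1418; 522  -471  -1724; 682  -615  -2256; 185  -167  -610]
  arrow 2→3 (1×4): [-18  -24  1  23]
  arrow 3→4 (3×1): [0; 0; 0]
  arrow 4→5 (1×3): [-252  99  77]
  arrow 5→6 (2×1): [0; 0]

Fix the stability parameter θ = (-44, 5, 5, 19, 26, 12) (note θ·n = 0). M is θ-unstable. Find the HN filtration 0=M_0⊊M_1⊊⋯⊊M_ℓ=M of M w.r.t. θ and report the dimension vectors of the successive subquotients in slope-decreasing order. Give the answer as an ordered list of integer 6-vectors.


Interval decomposition of M: I[1,2]^2, I[1,3], I[2,2], I[4,4]^2, I[4,5], I[6,6]^2.
HN type (ℓ=5): μ^(1)=26; μ^(2)=19; μ^(3)=12; μ^(4)=5; μ^(5)=-44

((0, 0, 0, 0, 1, 0); (0, 0, 0, 3, 0, 0); (0, 0, 0, 0, 0, 2); (0, 4, 1, 0, 0, 0); (3, 0, 0, 0, 0, 0))


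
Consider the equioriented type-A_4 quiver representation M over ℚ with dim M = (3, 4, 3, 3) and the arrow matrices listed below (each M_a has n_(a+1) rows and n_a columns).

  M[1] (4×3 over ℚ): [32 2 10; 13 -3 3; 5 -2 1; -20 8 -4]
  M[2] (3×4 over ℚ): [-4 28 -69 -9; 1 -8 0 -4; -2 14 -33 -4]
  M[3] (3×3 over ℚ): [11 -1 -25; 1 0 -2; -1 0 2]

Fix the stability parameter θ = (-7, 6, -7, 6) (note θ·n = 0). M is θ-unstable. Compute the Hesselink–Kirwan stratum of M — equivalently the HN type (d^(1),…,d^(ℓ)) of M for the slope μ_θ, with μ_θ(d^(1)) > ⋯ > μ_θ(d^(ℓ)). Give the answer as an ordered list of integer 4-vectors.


Interval decomposition of M: I[1,3], I[1,4]^2, I[2,2], I[4,4].
HN type (ℓ=3): μ^(1)=6; μ^(2)=-1/2; μ^(3)=-7

((0, 1, 0, 3); (0, 3, 3, 0); (3, 0, 0, 0))


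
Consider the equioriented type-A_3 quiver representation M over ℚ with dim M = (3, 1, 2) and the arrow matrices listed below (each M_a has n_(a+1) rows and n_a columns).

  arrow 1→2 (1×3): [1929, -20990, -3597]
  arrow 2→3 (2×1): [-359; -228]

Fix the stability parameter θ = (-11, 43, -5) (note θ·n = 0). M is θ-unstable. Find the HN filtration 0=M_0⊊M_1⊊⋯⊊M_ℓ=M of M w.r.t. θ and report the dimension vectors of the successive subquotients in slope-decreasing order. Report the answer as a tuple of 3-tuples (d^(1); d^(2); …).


Via rank(M_{q-1}∘⋯∘M_p): M ≅ I[1,1]^2, I[1,3], I[3,3].
μ_θ-semistable layers: μ^(1)=19; μ^(2)=-5; μ^(3)=-11

((0, 1, 1); (0, 0, 1); (3, 0, 0))


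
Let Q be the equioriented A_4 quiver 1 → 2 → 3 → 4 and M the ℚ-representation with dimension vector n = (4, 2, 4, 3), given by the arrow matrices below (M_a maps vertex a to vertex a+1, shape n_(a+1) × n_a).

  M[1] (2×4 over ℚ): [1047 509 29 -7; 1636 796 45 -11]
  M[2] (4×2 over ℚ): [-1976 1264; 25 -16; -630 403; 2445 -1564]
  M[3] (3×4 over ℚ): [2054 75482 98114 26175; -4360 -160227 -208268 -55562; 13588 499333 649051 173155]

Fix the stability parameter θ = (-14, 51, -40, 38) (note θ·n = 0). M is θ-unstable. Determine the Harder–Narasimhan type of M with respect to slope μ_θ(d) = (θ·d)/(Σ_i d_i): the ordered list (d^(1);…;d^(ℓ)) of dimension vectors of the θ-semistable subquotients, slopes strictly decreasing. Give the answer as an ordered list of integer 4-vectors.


Interval decomposition of M: I[1,1]^2, I[1,4]^2, I[3,3], I[3,4].
HN type (ℓ=4): μ^(1)=38; μ^(2)=11/2; μ^(3)=-14; μ^(4)=-40

((0, 0, 0, 3); (0, 2, 2, 0); (4, 0, 0, 0); (0, 0, 2, 0))


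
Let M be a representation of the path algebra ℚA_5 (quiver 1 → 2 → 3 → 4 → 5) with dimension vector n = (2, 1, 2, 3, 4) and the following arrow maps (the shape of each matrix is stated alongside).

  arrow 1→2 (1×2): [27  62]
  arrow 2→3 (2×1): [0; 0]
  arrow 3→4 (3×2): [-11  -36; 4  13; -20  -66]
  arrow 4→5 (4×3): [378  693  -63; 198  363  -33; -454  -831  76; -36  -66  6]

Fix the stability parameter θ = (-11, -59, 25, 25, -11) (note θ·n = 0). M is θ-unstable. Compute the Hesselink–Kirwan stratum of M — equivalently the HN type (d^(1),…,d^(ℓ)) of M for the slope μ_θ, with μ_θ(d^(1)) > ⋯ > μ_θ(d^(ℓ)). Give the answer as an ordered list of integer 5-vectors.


Barcode: M ≅ I[1,1], I[1,2], I[3,4], I[3,5], I[4,5], I[5,5]^2. HN layers by μ_θ (5 steps, strictly decreasing):
  μ^(1)=25; μ^(2)=13; μ^(3)=7; μ^(4)=-11; μ^(5)=-35

((0, 0, 1, 1, 0); (0, 0, 1, 1, 1); (0, 0, 0, 1, 1); (1, 0, 0, 0, 2); (1, 1, 0, 0, 0))


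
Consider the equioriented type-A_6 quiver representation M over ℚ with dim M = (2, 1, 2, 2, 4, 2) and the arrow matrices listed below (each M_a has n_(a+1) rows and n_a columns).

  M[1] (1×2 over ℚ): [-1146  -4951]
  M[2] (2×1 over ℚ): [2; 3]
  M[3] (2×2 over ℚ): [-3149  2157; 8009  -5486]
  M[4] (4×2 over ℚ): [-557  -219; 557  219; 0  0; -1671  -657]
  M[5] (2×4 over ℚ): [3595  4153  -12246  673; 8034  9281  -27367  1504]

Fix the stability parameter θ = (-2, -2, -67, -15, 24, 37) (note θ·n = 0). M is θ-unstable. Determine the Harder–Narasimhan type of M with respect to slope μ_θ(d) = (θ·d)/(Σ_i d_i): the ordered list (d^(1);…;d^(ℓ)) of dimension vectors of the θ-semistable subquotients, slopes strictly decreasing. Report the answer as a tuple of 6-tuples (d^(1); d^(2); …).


Barcode: M ≅ I[1,1], I[1,6], I[3,4], I[5,5]^2, I[5,6]. HN layers by μ_θ (6 steps, strictly decreasing):
  μ^(1)=37; μ^(2)=24; μ^(3)=-2; μ^(4)=-15; μ^(5)=-71/3; μ^(6)=-67

((0, 0, 0, 0, 0, 2); (0, 0, 0, 0, 4, 0); (1, 0, 0, 0, 0, 0); (0, 0, 0, 2, 0, 0); (1, 1, 1, 0, 0, 0); (0, 0, 1, 0, 0, 0))


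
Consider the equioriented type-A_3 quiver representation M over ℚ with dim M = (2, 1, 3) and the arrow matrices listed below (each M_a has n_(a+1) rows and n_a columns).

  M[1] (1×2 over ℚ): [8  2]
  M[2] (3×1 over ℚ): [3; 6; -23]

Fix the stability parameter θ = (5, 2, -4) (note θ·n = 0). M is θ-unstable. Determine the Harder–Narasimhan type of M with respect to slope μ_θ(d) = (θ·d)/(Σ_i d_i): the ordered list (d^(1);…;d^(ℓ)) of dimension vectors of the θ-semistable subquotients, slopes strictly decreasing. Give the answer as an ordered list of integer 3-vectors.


Barcode: M ≅ I[1,1], I[1,3], I[3,3]^2. HN layers by μ_θ (3 steps, strictly decreasing):
  μ^(1)=5; μ^(2)=1; μ^(3)=-4

((1, 0, 0); (1, 1, 1); (0, 0, 2))


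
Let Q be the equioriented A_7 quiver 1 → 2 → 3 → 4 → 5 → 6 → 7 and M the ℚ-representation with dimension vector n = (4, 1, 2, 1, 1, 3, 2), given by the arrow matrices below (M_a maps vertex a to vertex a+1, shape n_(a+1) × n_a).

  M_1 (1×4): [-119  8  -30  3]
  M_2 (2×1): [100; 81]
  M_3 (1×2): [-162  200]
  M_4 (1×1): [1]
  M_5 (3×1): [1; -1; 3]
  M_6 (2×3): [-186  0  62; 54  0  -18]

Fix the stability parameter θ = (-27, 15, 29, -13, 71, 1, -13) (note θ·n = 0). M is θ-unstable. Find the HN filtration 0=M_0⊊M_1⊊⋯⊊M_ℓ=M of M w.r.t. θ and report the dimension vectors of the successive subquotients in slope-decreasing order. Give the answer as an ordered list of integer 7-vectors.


Barcode: M ≅ I[1,1]^3, I[1,3], I[3,6], I[6,6], I[6,7], I[7,7]. HN layers by μ_θ (8 steps, strictly decreasing):
  μ^(1)=36; μ^(2)=29; μ^(3)=15; μ^(4)=8; μ^(5)=1; μ^(6)=-6; μ^(7)=-13; μ^(8)=-27

((0, 0, 0, 0, 1, 1, 0); (0, 0, 1, 0, 0, 0, 0); (0, 1, 0, 0, 0, 0, 0); (0, 0, 1, 1, 0, 0, 0); (0, 0, 0, 0, 0, 1, 0); (0, 0, 0, 0, 0, 1, 1); (0, 0, 0, 0, 0, 0, 1); (4, 0, 0, 0, 0, 0, 0))


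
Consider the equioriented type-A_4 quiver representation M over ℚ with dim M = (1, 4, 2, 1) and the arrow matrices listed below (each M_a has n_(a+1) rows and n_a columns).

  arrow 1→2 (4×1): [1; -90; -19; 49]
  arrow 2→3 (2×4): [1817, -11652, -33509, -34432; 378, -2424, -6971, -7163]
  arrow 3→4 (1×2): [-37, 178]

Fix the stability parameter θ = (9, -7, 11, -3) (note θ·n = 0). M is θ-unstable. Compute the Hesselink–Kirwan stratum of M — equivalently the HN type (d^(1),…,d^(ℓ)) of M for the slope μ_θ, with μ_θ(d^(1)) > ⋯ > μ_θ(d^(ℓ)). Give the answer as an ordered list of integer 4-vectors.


Via rank(M_{q-1}∘⋯∘M_p): M ≅ I[1,2], I[2,2], I[2,3], I[2,4].
μ_θ-semistable layers: μ^(1)=11; μ^(2)=4; μ^(3)=1; μ^(4)=-7

((0, 0, 1, 0); (0, 0, 1, 1); (1, 1, 0, 0); (0, 3, 0, 0))


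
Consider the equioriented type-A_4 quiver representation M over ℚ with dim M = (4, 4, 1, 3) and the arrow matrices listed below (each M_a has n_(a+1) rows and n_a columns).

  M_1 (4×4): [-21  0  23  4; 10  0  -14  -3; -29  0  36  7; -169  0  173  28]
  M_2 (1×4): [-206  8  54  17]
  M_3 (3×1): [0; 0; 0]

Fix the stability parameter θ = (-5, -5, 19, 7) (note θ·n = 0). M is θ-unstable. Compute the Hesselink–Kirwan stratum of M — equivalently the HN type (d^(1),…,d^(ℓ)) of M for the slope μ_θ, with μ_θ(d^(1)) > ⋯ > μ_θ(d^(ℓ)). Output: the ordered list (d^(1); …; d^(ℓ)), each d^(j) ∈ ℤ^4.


Via rank(M_{q-1}∘⋯∘M_p): M ≅ I[1,1], I[1,2]^2, I[1,3], I[2,2], I[4,4]^3.
μ_θ-semistable layers: μ^(1)=19; μ^(2)=7; μ^(3)=-5

((0, 0, 1, 0); (0, 0, 0, 3); (4, 4, 0, 0))


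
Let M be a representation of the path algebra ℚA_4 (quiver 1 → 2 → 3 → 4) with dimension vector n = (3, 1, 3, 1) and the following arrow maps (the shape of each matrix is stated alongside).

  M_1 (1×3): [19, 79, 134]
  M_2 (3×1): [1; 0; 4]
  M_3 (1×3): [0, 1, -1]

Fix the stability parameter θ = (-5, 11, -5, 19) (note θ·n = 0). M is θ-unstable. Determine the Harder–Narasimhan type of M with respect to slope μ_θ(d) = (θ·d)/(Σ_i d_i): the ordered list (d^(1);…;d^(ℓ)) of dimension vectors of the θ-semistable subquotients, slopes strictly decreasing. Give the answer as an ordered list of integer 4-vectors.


Interval decomposition of M: I[1,1]^2, I[1,4], I[3,3]^2.
HN type (ℓ=3): μ^(1)=19; μ^(2)=3; μ^(3)=-5

((0, 0, 0, 1); (0, 1, 1, 0); (3, 0, 2, 0))


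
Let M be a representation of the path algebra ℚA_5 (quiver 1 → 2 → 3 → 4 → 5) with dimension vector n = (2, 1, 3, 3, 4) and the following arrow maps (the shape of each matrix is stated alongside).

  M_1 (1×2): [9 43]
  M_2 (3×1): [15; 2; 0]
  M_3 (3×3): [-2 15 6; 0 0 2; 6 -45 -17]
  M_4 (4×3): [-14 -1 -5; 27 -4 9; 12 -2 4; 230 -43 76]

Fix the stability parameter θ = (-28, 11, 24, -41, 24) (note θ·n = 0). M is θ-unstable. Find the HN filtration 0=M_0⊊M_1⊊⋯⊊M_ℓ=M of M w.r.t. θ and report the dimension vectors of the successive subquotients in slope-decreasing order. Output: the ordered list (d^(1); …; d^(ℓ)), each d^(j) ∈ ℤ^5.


Barcode: M ≅ I[1,1], I[1,3], I[3,5]^2, I[4,5], I[5,5]. HN layers by μ_θ (5 steps, strictly decreasing):
  μ^(1)=24; μ^(2)=11; μ^(3)=-17/2; μ^(4)=-28; μ^(5)=-41

((0, 0, 1, 0, 4); (0, 1, 0, 0, 0); (0, 0, 2, 2, 0); (2, 0, 0, 0, 0); (0, 0, 0, 1, 0))


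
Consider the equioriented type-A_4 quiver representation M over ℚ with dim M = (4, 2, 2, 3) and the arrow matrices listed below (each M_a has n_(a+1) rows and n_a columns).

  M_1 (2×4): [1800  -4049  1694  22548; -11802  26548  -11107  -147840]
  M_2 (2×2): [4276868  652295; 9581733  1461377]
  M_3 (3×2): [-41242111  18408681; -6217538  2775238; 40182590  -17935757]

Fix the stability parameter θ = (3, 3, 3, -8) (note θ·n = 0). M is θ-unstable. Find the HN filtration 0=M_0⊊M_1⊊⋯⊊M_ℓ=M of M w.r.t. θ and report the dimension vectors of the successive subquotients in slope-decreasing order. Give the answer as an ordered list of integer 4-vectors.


Interval decomposition of M: I[1,1]^2, I[1,4]^2, I[4,4].
HN type (ℓ=3): μ^(1)=3; μ^(2)=1/4; μ^(3)=-8

((2, 0, 0, 0); (2, 2, 2, 2); (0, 0, 0, 1))


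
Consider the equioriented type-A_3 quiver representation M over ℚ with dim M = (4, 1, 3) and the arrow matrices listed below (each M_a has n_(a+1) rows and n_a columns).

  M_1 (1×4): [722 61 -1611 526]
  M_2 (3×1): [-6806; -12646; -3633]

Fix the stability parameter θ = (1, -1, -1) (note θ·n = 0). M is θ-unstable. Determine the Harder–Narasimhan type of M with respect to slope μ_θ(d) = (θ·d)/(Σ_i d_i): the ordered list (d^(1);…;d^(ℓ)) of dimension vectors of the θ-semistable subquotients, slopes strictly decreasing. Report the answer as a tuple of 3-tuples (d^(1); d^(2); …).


Interval decomposition of M: I[1,1]^3, I[1,3], I[3,3]^2.
HN type (ℓ=3): μ^(1)=1; μ^(2)=-1/3; μ^(3)=-1

((3, 0, 0); (1, 1, 1); (0, 0, 2))


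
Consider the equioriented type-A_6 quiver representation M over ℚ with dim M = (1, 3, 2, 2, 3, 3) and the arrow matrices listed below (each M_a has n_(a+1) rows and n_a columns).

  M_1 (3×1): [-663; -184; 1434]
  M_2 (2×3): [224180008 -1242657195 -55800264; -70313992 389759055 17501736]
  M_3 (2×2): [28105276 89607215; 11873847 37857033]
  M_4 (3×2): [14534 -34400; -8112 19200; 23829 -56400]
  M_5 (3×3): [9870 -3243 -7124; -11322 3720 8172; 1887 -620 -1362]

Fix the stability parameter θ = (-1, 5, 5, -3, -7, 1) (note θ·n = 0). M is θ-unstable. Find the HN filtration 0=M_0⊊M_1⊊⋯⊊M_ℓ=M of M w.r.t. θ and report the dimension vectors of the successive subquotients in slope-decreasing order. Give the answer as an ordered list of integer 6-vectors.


Via rank(M_{q-1}∘⋯∘M_p): M ≅ I[1,2], I[2,2], I[2,5], I[3,4], I[5,6]^2, I[6,6].
μ_θ-semistable layers: μ^(1)=5; μ^(2)=1; μ^(3)=0; μ^(4)=-1; μ^(5)=-7

((0, 2, 0, 0, 0, 0); (0, 0, 1, 1, 0, 3); (0, 1, 1, 1, 1, 0); (1, 0, 0, 0, 0, 0); (0, 0, 0, 0, 2, 0))


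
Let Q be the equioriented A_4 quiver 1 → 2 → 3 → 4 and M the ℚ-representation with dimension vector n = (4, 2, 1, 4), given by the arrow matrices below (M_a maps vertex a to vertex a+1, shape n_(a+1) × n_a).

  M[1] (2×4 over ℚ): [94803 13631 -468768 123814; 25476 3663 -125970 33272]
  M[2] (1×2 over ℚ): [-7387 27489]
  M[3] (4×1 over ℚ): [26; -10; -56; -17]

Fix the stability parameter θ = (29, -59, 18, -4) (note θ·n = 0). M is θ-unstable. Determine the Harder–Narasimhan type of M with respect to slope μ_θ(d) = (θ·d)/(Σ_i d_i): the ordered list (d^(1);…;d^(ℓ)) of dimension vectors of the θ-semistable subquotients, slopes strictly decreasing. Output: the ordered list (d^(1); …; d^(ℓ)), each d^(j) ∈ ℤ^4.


Interval decomposition of M: I[1,1]^2, I[1,2], I[1,4], I[4,4]^3.
HN type (ℓ=4): μ^(1)=29; μ^(2)=7; μ^(3)=-4; μ^(4)=-15

((2, 0, 0, 0); (0, 0, 1, 1); (0, 0, 0, 3); (2, 2, 0, 0))


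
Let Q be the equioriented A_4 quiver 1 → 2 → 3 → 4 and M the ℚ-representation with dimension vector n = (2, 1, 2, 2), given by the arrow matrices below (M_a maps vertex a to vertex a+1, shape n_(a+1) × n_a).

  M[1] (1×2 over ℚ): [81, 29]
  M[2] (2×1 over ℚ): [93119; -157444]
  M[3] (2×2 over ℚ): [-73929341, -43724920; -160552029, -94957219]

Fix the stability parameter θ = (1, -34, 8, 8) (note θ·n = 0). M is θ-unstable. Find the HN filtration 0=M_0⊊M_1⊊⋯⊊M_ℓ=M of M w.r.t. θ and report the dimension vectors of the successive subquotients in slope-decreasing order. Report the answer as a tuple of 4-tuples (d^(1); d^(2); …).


Interval decomposition of M: I[1,1], I[1,4], I[3,4].
HN type (ℓ=3): μ^(1)=8; μ^(2)=1; μ^(3)=-33/2

((0, 0, 2, 2); (1, 0, 0, 0); (1, 1, 0, 0))


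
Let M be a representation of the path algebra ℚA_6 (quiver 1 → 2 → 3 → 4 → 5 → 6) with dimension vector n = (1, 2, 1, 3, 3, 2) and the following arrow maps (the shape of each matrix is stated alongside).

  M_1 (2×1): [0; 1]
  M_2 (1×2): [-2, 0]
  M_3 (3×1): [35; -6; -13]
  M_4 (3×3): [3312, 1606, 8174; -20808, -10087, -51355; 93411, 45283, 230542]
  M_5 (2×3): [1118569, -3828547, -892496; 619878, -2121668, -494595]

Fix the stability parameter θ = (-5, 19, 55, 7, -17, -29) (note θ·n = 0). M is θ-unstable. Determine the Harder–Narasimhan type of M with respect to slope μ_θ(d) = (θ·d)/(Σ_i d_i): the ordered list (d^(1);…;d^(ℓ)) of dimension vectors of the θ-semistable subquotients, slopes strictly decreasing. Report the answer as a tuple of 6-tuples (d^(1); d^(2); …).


Barcode: M ≅ I[1,2], I[2,6], I[4,4], I[4,6], I[5,5]. HN layers by μ_θ (5 steps, strictly decreasing):
  μ^(1)=19; μ^(2)=7; μ^(3)=-5; μ^(4)=-13; μ^(5)=-17

((0, 1, 0, 0, 0, 0); (0, 1, 1, 2, 1, 1); (1, 0, 0, 0, 0, 0); (0, 0, 0, 1, 1, 1); (0, 0, 0, 0, 1, 0))


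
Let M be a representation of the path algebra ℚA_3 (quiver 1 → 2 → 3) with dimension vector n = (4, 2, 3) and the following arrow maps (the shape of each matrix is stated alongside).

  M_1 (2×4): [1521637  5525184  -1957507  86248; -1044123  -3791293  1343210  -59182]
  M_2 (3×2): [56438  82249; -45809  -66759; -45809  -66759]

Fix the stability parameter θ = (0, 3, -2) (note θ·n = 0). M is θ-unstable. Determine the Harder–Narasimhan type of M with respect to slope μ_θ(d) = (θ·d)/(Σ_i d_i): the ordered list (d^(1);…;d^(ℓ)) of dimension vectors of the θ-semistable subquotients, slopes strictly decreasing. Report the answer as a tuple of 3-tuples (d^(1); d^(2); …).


Interval decomposition of M: I[1,1]^2, I[1,3]^2, I[3,3].
HN type (ℓ=3): μ^(1)=1/2; μ^(2)=0; μ^(3)=-2

((0, 2, 2); (4, 0, 0); (0, 0, 1))


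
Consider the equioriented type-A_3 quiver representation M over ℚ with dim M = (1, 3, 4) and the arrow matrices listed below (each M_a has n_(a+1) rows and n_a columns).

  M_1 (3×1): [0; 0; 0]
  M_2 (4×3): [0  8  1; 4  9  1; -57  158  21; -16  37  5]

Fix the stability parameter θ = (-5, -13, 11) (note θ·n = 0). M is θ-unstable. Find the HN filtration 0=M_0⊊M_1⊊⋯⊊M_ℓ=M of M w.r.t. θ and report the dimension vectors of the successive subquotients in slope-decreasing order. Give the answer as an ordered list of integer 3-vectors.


Barcode: M ≅ I[1,1], I[2,3]^3, I[3,3]. HN layers by μ_θ (3 steps, strictly decreasing):
  μ^(1)=11; μ^(2)=-5; μ^(3)=-13

((0, 0, 4); (1, 0, 0); (0, 3, 0))


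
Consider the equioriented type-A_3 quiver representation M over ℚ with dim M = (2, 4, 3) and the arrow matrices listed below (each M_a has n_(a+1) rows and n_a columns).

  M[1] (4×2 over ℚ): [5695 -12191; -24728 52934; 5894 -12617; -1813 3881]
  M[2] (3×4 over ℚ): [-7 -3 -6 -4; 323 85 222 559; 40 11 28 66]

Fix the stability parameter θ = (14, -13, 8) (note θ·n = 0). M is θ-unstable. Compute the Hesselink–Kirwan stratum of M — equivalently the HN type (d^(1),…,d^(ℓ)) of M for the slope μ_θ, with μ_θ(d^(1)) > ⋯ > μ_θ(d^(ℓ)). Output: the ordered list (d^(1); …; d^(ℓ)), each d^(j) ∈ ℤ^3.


Barcode: M ≅ I[1,3]^2, I[2,2], I[2,3]. HN layers by μ_θ (3 steps, strictly decreasing):
  μ^(1)=8; μ^(2)=1/2; μ^(3)=-13

((0, 0, 3); (2, 2, 0); (0, 2, 0))


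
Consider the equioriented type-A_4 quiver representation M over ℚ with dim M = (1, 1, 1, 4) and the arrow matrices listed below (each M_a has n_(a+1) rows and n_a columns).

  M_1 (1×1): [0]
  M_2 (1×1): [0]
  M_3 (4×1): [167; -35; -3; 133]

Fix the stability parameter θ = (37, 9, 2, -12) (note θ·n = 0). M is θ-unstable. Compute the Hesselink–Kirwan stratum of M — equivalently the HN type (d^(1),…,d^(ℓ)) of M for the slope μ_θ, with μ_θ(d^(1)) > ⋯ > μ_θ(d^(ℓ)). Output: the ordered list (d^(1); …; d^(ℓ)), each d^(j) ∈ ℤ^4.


Barcode: M ≅ I[1,1], I[2,2], I[3,4], I[4,4]^3. HN layers by μ_θ (4 steps, strictly decreasing):
  μ^(1)=37; μ^(2)=9; μ^(3)=-5; μ^(4)=-12

((1, 0, 0, 0); (0, 1, 0, 0); (0, 0, 1, 1); (0, 0, 0, 3))


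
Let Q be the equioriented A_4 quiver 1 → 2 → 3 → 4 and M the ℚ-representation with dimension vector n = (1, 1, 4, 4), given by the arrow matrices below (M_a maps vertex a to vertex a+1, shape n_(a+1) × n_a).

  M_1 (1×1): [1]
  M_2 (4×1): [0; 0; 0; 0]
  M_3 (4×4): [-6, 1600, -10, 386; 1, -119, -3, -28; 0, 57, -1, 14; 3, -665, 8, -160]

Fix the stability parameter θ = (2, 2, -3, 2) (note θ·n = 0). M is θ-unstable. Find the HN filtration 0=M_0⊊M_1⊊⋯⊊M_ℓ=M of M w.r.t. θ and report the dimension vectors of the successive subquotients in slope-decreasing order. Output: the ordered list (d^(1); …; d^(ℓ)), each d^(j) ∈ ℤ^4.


Barcode: M ≅ I[1,2], I[3,4]^4. HN layers by μ_θ (2 steps, strictly decreasing):
  μ^(1)=2; μ^(2)=-3

((1, 1, 0, 4); (0, 0, 4, 0))


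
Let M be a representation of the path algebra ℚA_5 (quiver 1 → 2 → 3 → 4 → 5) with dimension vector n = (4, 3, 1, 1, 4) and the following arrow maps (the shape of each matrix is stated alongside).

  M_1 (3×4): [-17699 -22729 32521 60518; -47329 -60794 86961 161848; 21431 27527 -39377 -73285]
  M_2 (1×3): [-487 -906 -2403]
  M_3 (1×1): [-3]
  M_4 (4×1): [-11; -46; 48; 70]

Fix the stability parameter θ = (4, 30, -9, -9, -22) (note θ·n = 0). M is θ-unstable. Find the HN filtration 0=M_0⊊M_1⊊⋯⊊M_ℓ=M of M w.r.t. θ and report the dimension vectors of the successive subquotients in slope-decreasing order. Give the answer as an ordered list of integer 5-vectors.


Via rank(M_{q-1}∘⋯∘M_p): M ≅ I[1,1], I[1,2]^2, I[1,5], I[5,5]^3.
μ_θ-semistable layers: μ^(1)=30; μ^(2)=4; μ^(3)=-6/5; μ^(4)=-22

((0, 2, 0, 0, 0); (3, 0, 0, 0, 0); (1, 1, 1, 1, 1); (0, 0, 0, 0, 3))


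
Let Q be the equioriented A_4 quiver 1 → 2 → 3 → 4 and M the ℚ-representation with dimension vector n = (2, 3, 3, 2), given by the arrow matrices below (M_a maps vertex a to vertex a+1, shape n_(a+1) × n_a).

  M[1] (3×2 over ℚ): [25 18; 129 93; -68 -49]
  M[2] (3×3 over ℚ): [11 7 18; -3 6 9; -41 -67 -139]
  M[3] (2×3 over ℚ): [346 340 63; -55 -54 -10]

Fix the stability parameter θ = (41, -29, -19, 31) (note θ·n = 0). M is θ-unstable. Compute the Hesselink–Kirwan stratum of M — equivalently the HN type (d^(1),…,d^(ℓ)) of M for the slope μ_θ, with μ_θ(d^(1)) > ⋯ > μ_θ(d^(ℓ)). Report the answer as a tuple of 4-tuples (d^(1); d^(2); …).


Via rank(M_{q-1}∘⋯∘M_p): M ≅ I[1,4]^2, I[2,3].
μ_θ-semistable layers: μ^(1)=31; μ^(2)=-7/3; μ^(3)=-19; μ^(4)=-29

((0, 0, 0, 2); (2, 2, 2, 0); (0, 0, 1, 0); (0, 1, 0, 0))


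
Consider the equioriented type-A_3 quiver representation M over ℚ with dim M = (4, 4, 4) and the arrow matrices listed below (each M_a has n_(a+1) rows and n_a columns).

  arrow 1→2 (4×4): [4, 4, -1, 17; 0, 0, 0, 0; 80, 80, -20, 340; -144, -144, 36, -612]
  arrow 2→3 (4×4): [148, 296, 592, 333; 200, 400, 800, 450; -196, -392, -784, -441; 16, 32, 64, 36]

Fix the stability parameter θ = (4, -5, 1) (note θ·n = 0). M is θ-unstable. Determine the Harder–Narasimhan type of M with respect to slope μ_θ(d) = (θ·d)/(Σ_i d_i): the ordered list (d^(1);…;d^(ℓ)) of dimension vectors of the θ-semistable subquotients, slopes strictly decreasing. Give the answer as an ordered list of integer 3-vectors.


Via rank(M_{q-1}∘⋯∘M_p): M ≅ I[1,1]^3, I[1,2], I[2,2]^2, I[2,3], I[3,3]^3.
μ_θ-semistable layers: μ^(1)=4; μ^(2)=1; μ^(3)=-1/2; μ^(4)=-5

((3, 0, 0); (0, 0, 4); (1, 1, 0); (0, 3, 0))


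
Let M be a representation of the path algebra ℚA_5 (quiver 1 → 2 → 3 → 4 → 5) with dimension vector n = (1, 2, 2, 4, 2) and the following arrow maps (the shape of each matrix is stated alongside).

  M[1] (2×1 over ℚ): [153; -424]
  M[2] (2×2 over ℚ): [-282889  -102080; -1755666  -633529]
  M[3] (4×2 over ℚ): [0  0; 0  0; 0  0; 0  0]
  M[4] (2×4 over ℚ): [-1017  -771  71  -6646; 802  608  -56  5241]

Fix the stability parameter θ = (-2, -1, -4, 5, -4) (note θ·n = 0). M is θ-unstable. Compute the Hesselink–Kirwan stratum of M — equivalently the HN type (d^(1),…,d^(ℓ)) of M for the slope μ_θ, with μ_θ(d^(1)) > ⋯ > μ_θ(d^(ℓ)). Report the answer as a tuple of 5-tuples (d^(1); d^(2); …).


Interval decomposition of M: I[1,3], I[2,3], I[4,4]^2, I[4,5]^2.
HN type (ℓ=4): μ^(1)=5; μ^(2)=1/2; μ^(3)=-7/3; μ^(4)=-5/2

((0, 0, 0, 2, 0); (0, 0, 0, 2, 2); (1, 1, 1, 0, 0); (0, 1, 1, 0, 0))


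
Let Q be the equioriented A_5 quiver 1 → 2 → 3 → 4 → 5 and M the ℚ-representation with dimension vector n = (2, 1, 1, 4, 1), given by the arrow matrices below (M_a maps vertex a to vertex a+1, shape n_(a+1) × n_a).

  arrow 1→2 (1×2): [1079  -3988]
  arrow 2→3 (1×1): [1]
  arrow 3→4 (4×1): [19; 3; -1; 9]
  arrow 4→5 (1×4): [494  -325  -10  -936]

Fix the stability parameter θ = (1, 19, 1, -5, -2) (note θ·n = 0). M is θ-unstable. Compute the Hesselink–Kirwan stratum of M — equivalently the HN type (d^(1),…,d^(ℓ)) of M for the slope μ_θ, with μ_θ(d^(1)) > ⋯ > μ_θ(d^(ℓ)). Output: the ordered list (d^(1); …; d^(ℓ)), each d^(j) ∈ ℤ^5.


Via rank(M_{q-1}∘⋯∘M_p): M ≅ I[1,1], I[1,5], I[4,4]^3.
μ_θ-semistable layers: μ^(1)=13/4; μ^(2)=1; μ^(3)=-5

((0, 1, 1, 1, 1); (2, 0, 0, 0, 0); (0, 0, 0, 3, 0))


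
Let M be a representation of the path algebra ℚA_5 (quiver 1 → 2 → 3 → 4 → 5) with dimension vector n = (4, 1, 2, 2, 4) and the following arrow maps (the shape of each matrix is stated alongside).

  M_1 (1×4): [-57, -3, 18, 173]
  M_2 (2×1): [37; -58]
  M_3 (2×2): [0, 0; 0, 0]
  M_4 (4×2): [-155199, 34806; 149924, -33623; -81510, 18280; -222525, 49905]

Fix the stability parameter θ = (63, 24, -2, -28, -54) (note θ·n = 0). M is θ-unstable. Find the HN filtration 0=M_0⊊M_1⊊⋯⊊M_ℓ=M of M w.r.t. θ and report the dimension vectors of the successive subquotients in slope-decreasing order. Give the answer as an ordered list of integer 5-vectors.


Interval decomposition of M: I[1,1]^3, I[1,3], I[3,3], I[4,5]^2, I[5,5]^2.
HN type (ℓ=5): μ^(1)=63; μ^(2)=85/3; μ^(3)=-2; μ^(4)=-41; μ^(5)=-54

((3, 0, 0, 0, 0); (1, 1, 1, 0, 0); (0, 0, 1, 0, 0); (0, 0, 0, 2, 2); (0, 0, 0, 0, 2))


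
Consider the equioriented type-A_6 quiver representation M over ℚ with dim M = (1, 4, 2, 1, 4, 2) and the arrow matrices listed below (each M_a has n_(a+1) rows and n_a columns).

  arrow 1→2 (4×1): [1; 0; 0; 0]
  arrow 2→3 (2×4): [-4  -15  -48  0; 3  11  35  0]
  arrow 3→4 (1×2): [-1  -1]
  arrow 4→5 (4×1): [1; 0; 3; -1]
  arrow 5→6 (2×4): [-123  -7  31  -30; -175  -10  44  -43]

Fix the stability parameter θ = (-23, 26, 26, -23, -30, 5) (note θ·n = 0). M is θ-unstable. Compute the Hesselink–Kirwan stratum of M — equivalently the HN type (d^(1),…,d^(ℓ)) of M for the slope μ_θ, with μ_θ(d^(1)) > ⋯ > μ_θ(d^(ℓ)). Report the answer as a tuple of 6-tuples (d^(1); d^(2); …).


Interval decomposition of M: I[1,5], I[2,2]^2, I[2,3], I[5,5], I[5,6]^2.
HN type (ℓ=5): μ^(1)=26; μ^(2)=5; μ^(3)=-1/4; μ^(4)=-23; μ^(5)=-30

((0, 3, 1, 0, 0, 0); (0, 0, 0, 0, 0, 2); (0, 1, 1, 1, 1, 0); (1, 0, 0, 0, 0, 0); (0, 0, 0, 0, 3, 0))
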